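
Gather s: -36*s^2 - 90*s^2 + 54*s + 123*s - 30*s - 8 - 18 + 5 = -126*s^2 + 147*s - 21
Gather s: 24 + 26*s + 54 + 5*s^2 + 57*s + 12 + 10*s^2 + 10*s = 15*s^2 + 93*s + 90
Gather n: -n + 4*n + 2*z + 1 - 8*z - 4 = 3*n - 6*z - 3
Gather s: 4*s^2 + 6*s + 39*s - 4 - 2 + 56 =4*s^2 + 45*s + 50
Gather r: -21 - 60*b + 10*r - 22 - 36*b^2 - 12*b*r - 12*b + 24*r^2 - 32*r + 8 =-36*b^2 - 72*b + 24*r^2 + r*(-12*b - 22) - 35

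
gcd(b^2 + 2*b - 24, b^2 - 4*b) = b - 4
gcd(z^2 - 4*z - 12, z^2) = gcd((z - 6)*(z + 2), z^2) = 1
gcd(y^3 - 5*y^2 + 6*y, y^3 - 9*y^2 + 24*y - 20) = y - 2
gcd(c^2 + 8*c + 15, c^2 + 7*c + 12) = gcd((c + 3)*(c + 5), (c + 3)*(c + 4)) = c + 3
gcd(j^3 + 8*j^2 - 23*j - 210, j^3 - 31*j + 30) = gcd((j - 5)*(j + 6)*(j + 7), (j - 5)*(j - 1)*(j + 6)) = j^2 + j - 30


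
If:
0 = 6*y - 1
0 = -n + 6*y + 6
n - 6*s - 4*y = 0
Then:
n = 7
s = 19/18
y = 1/6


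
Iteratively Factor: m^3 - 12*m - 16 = (m + 2)*(m^2 - 2*m - 8) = (m - 4)*(m + 2)*(m + 2)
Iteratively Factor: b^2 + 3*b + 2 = (b + 1)*(b + 2)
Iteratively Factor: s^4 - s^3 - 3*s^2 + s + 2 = (s + 1)*(s^3 - 2*s^2 - s + 2) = (s - 2)*(s + 1)*(s^2 - 1) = (s - 2)*(s + 1)^2*(s - 1)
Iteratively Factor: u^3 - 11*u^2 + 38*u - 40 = (u - 5)*(u^2 - 6*u + 8) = (u - 5)*(u - 4)*(u - 2)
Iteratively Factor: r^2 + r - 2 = (r - 1)*(r + 2)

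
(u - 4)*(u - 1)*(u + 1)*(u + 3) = u^4 - u^3 - 13*u^2 + u + 12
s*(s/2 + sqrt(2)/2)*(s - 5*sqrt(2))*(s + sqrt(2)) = s^4/2 - 3*sqrt(2)*s^3/2 - 9*s^2 - 5*sqrt(2)*s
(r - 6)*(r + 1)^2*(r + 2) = r^4 - 2*r^3 - 19*r^2 - 28*r - 12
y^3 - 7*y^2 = y^2*(y - 7)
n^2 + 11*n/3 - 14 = (n - 7/3)*(n + 6)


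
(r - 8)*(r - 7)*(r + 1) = r^3 - 14*r^2 + 41*r + 56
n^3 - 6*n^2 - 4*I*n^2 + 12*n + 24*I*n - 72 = (n - 6)*(n - 6*I)*(n + 2*I)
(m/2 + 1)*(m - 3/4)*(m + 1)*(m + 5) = m^4/2 + 29*m^3/8 + 11*m^2/2 - 11*m/8 - 15/4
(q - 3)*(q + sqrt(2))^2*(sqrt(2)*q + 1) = sqrt(2)*q^4 - 3*sqrt(2)*q^3 + 5*q^3 - 15*q^2 + 4*sqrt(2)*q^2 - 12*sqrt(2)*q + 2*q - 6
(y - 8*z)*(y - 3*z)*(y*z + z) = y^3*z - 11*y^2*z^2 + y^2*z + 24*y*z^3 - 11*y*z^2 + 24*z^3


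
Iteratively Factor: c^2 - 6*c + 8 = (c - 2)*(c - 4)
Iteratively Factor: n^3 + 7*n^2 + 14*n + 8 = (n + 4)*(n^2 + 3*n + 2) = (n + 2)*(n + 4)*(n + 1)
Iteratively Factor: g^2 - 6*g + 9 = (g - 3)*(g - 3)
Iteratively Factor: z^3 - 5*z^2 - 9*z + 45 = (z - 5)*(z^2 - 9) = (z - 5)*(z - 3)*(z + 3)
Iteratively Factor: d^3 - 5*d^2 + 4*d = (d)*(d^2 - 5*d + 4) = d*(d - 1)*(d - 4)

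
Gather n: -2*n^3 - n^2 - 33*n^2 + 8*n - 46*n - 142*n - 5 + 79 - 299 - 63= -2*n^3 - 34*n^2 - 180*n - 288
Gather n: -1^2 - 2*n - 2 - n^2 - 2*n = -n^2 - 4*n - 3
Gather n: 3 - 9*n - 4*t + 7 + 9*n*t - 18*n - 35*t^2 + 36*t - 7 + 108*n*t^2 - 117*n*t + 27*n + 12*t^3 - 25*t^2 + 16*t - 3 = n*(108*t^2 - 108*t) + 12*t^3 - 60*t^2 + 48*t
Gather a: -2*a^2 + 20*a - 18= -2*a^2 + 20*a - 18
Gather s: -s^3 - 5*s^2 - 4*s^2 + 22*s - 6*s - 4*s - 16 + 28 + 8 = -s^3 - 9*s^2 + 12*s + 20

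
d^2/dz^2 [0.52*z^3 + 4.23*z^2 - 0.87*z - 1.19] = 3.12*z + 8.46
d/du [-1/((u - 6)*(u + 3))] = (2*u - 3)/((u - 6)^2*(u + 3)^2)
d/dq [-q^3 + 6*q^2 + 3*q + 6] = -3*q^2 + 12*q + 3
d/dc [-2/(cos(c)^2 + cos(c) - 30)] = -2*(2*cos(c) + 1)*sin(c)/(cos(c)^2 + cos(c) - 30)^2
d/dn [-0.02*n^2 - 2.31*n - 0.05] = -0.04*n - 2.31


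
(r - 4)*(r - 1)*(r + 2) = r^3 - 3*r^2 - 6*r + 8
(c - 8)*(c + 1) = c^2 - 7*c - 8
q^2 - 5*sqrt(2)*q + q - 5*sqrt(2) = (q + 1)*(q - 5*sqrt(2))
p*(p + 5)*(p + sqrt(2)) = p^3 + sqrt(2)*p^2 + 5*p^2 + 5*sqrt(2)*p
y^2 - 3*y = y*(y - 3)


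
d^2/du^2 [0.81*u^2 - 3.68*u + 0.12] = 1.62000000000000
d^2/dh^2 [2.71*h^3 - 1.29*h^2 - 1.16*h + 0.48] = 16.26*h - 2.58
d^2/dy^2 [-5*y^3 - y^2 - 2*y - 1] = -30*y - 2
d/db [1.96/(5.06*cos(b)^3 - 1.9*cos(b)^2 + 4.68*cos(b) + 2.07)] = (29.7528*cos(b)^2 - 7.448*cos(b) + 9.1728)*sin(b)/(5.06*cos(b)^3 - 1.9*cos(b)^2 + 4.68*cos(b) + 2.07)^2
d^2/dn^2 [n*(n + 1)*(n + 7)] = 6*n + 16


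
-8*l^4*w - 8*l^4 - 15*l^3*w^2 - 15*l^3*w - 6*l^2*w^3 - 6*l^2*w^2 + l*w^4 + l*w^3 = (-8*l + w)*(l + w)^2*(l*w + l)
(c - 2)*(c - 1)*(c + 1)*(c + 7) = c^4 + 5*c^3 - 15*c^2 - 5*c + 14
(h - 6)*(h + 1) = h^2 - 5*h - 6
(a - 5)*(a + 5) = a^2 - 25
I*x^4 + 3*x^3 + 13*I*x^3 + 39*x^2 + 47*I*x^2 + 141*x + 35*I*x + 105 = (x + 5)*(x + 7)*(x - 3*I)*(I*x + I)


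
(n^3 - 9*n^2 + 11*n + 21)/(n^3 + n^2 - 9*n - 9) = (n - 7)/(n + 3)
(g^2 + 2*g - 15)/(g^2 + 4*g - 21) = (g + 5)/(g + 7)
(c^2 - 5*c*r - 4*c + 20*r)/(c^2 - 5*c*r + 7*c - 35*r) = (c - 4)/(c + 7)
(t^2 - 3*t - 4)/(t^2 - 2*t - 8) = (t + 1)/(t + 2)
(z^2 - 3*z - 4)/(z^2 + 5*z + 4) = (z - 4)/(z + 4)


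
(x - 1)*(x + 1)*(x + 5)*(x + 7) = x^4 + 12*x^3 + 34*x^2 - 12*x - 35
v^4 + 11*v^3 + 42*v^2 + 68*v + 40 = (v + 2)^3*(v + 5)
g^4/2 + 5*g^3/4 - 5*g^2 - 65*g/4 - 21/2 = (g/2 + 1)*(g - 7/2)*(g + 1)*(g + 3)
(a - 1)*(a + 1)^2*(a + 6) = a^4 + 7*a^3 + 5*a^2 - 7*a - 6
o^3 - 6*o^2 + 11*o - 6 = (o - 3)*(o - 2)*(o - 1)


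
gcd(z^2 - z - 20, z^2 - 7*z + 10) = z - 5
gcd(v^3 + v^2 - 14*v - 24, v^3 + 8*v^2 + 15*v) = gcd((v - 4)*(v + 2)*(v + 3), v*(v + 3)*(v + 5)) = v + 3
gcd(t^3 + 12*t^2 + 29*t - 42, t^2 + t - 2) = t - 1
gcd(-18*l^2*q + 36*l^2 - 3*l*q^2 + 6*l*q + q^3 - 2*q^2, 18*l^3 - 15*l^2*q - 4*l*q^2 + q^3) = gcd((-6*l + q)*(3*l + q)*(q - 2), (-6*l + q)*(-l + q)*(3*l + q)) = -18*l^2 - 3*l*q + q^2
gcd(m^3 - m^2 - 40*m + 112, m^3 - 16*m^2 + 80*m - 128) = m^2 - 8*m + 16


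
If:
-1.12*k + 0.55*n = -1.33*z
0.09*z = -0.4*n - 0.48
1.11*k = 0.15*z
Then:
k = 0.08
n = -1.34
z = 0.63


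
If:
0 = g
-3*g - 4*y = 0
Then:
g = 0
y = 0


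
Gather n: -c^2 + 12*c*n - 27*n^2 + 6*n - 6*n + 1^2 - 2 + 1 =-c^2 + 12*c*n - 27*n^2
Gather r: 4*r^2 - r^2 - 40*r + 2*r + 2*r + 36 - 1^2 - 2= 3*r^2 - 36*r + 33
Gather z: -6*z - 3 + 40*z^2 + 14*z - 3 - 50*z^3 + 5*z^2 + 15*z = -50*z^3 + 45*z^2 + 23*z - 6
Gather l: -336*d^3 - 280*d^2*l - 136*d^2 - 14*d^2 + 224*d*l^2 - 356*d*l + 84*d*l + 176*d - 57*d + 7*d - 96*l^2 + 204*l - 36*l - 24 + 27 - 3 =-336*d^3 - 150*d^2 + 126*d + l^2*(224*d - 96) + l*(-280*d^2 - 272*d + 168)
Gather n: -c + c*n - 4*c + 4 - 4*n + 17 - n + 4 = -5*c + n*(c - 5) + 25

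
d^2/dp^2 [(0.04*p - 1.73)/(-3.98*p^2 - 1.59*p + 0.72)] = (-(0.04*p - 1.73)*(7.96*p + 1.59)*(15.92*p + 3.18) + (0.9552*p - 13.6436)*(3.98*p^2 + 1.59*p - 0.72))/(3.98*p^2 + 1.59*p - 0.72)^3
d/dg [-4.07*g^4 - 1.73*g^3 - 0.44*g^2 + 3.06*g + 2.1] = -16.28*g^3 - 5.19*g^2 - 0.88*g + 3.06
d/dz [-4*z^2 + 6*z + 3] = 6 - 8*z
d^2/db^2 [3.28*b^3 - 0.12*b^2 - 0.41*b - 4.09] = 19.68*b - 0.24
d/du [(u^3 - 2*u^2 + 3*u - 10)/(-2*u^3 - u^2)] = (-5*u^3 + 12*u^2 - 57*u - 20)/(u^3*(4*u^2 + 4*u + 1))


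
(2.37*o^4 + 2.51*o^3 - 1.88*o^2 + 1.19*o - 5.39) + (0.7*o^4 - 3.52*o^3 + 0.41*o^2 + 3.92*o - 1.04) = 3.07*o^4 - 1.01*o^3 - 1.47*o^2 + 5.11*o - 6.43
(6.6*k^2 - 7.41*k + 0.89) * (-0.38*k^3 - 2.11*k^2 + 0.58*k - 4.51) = -2.508*k^5 - 11.1102*k^4 + 19.1249*k^3 - 35.9417*k^2 + 33.9353*k - 4.0139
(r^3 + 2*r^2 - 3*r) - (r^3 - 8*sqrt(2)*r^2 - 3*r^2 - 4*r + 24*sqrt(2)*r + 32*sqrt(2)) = 5*r^2 + 8*sqrt(2)*r^2 - 24*sqrt(2)*r + r - 32*sqrt(2)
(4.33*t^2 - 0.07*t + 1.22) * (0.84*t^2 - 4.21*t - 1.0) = 3.6372*t^4 - 18.2881*t^3 - 3.0105*t^2 - 5.0662*t - 1.22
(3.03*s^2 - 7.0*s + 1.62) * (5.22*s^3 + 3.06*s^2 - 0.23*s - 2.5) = 15.8166*s^5 - 27.2682*s^4 - 13.6605*s^3 - 1.0078*s^2 + 17.1274*s - 4.05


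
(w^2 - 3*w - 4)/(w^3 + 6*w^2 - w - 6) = (w - 4)/(w^2 + 5*w - 6)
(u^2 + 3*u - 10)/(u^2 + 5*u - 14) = (u + 5)/(u + 7)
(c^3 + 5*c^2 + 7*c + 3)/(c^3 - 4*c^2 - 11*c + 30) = (c^2 + 2*c + 1)/(c^2 - 7*c + 10)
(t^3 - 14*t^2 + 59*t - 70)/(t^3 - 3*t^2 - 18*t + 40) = (t - 7)/(t + 4)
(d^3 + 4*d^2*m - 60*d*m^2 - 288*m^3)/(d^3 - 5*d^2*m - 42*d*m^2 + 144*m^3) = (d + 6*m)/(d - 3*m)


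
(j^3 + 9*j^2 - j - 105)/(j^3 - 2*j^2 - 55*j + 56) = (j^2 + 2*j - 15)/(j^2 - 9*j + 8)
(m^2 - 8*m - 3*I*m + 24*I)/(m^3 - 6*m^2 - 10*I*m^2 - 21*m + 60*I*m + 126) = (m - 8)/(m^2 - m*(6 + 7*I) + 42*I)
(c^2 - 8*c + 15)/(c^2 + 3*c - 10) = (c^2 - 8*c + 15)/(c^2 + 3*c - 10)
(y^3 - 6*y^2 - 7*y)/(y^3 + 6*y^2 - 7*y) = (y^2 - 6*y - 7)/(y^2 + 6*y - 7)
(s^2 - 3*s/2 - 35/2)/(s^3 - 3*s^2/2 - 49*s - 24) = (-2*s^2 + 3*s + 35)/(-2*s^3 + 3*s^2 + 98*s + 48)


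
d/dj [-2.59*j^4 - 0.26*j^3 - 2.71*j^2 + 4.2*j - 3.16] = -10.36*j^3 - 0.78*j^2 - 5.42*j + 4.2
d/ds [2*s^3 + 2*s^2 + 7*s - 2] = 6*s^2 + 4*s + 7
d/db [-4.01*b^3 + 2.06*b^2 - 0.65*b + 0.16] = -12.03*b^2 + 4.12*b - 0.65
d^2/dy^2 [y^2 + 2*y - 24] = 2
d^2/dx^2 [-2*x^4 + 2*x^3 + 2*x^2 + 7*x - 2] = -24*x^2 + 12*x + 4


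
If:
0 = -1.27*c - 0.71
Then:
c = -0.56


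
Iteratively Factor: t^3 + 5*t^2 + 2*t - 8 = (t + 2)*(t^2 + 3*t - 4) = (t - 1)*(t + 2)*(t + 4)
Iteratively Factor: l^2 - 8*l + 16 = (l - 4)*(l - 4)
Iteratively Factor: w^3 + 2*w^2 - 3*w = (w + 3)*(w^2 - w) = (w - 1)*(w + 3)*(w)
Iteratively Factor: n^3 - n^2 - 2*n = (n)*(n^2 - n - 2) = n*(n - 2)*(n + 1)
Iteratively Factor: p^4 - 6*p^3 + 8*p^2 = (p)*(p^3 - 6*p^2 + 8*p) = p*(p - 2)*(p^2 - 4*p) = p^2*(p - 2)*(p - 4)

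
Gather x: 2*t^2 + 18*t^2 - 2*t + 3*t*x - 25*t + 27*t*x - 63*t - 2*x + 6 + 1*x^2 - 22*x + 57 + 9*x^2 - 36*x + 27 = 20*t^2 - 90*t + 10*x^2 + x*(30*t - 60) + 90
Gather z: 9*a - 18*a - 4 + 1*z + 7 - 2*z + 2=-9*a - z + 5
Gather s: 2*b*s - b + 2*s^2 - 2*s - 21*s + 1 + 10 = -b + 2*s^2 + s*(2*b - 23) + 11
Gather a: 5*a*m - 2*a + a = a*(5*m - 1)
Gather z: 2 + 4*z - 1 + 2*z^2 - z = 2*z^2 + 3*z + 1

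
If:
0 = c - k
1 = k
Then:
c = 1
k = 1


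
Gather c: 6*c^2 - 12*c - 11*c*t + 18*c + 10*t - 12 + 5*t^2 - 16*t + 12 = 6*c^2 + c*(6 - 11*t) + 5*t^2 - 6*t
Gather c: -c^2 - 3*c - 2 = -c^2 - 3*c - 2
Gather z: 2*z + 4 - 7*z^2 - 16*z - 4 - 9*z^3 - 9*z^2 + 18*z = -9*z^3 - 16*z^2 + 4*z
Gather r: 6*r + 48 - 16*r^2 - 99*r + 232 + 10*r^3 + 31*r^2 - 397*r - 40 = 10*r^3 + 15*r^2 - 490*r + 240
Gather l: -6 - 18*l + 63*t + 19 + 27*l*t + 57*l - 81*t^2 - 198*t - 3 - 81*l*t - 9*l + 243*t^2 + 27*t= l*(30 - 54*t) + 162*t^2 - 108*t + 10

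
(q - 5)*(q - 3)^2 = q^3 - 11*q^2 + 39*q - 45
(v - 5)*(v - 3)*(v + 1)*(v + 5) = v^4 - 2*v^3 - 28*v^2 + 50*v + 75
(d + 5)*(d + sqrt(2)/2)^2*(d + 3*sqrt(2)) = d^4 + 5*d^3 + 4*sqrt(2)*d^3 + 13*d^2/2 + 20*sqrt(2)*d^2 + 3*sqrt(2)*d/2 + 65*d/2 + 15*sqrt(2)/2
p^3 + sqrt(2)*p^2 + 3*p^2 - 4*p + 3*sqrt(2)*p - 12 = (p + 3)*(p - sqrt(2))*(p + 2*sqrt(2))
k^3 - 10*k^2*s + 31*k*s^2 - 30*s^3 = (k - 5*s)*(k - 3*s)*(k - 2*s)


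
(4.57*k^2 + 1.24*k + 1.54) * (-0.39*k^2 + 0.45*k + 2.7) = -1.7823*k^4 + 1.5729*k^3 + 12.2964*k^2 + 4.041*k + 4.158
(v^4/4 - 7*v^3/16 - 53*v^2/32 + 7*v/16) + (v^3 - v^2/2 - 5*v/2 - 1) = v^4/4 + 9*v^3/16 - 69*v^2/32 - 33*v/16 - 1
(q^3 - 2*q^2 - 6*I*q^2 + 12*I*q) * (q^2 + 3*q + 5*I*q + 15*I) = q^5 + q^4 - I*q^4 + 24*q^3 - I*q^3 + 30*q^2 + 6*I*q^2 - 180*q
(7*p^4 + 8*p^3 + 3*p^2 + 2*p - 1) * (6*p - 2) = 42*p^5 + 34*p^4 + 2*p^3 + 6*p^2 - 10*p + 2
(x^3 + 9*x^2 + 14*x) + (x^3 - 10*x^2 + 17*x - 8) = 2*x^3 - x^2 + 31*x - 8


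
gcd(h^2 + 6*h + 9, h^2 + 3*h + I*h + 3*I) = h + 3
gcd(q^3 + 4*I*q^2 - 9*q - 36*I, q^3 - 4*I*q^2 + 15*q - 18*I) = 1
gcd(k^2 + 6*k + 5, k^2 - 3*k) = 1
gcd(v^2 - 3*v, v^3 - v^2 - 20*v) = v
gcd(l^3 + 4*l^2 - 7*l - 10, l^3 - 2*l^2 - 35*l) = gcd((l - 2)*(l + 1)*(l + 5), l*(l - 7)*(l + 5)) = l + 5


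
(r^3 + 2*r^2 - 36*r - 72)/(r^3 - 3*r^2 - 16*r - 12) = (r + 6)/(r + 1)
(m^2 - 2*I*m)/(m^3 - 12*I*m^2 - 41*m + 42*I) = m/(m^2 - 10*I*m - 21)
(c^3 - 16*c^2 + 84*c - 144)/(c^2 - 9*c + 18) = (c^2 - 10*c + 24)/(c - 3)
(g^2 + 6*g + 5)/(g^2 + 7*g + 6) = (g + 5)/(g + 6)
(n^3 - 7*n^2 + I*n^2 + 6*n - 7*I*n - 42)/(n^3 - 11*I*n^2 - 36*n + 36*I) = (n^2 + n*(-7 + 3*I) - 21*I)/(n^2 - 9*I*n - 18)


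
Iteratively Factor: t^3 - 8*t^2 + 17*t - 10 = (t - 2)*(t^2 - 6*t + 5) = (t - 2)*(t - 1)*(t - 5)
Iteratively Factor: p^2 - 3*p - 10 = (p - 5)*(p + 2)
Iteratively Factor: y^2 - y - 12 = (y + 3)*(y - 4)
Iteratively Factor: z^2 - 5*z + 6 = (z - 2)*(z - 3)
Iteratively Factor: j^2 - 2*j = (j - 2)*(j)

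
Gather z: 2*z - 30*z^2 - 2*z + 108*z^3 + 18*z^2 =108*z^3 - 12*z^2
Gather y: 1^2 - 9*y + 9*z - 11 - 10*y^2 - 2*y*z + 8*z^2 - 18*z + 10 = -10*y^2 + y*(-2*z - 9) + 8*z^2 - 9*z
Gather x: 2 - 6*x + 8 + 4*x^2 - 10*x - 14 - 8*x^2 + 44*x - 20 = -4*x^2 + 28*x - 24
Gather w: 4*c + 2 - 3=4*c - 1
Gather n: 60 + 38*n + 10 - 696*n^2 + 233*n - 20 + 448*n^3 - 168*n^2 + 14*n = 448*n^3 - 864*n^2 + 285*n + 50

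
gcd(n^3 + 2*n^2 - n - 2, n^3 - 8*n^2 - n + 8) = n^2 - 1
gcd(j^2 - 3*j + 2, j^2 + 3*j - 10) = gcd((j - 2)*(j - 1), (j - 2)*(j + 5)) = j - 2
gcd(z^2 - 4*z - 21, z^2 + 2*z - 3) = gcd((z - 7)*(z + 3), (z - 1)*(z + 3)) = z + 3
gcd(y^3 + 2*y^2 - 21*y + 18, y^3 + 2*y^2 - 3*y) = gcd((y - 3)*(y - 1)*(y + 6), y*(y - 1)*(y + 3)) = y - 1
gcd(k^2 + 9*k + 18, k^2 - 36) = k + 6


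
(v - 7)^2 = v^2 - 14*v + 49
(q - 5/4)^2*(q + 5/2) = q^3 - 75*q/16 + 125/32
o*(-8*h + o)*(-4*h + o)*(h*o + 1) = 32*h^3*o^2 - 12*h^2*o^3 + 32*h^2*o + h*o^4 - 12*h*o^2 + o^3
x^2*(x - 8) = x^3 - 8*x^2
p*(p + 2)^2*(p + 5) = p^4 + 9*p^3 + 24*p^2 + 20*p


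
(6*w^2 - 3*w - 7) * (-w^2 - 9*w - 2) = -6*w^4 - 51*w^3 + 22*w^2 + 69*w + 14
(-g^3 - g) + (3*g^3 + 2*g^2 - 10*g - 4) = 2*g^3 + 2*g^2 - 11*g - 4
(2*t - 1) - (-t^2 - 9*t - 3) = t^2 + 11*t + 2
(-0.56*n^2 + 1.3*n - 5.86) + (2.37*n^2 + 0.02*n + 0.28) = 1.81*n^2 + 1.32*n - 5.58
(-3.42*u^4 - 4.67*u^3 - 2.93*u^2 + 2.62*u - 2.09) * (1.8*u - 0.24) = -6.156*u^5 - 7.5852*u^4 - 4.1532*u^3 + 5.4192*u^2 - 4.3908*u + 0.5016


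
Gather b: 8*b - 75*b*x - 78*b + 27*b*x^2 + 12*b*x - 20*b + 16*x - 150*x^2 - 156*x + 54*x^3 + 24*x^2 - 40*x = b*(27*x^2 - 63*x - 90) + 54*x^3 - 126*x^2 - 180*x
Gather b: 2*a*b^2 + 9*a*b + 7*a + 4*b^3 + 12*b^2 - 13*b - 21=7*a + 4*b^3 + b^2*(2*a + 12) + b*(9*a - 13) - 21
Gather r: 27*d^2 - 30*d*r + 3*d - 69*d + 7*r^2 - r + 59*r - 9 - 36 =27*d^2 - 66*d + 7*r^2 + r*(58 - 30*d) - 45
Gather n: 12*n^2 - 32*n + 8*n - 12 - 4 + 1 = 12*n^2 - 24*n - 15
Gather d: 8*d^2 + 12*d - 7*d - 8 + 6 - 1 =8*d^2 + 5*d - 3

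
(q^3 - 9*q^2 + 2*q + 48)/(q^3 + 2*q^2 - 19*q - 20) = (q^3 - 9*q^2 + 2*q + 48)/(q^3 + 2*q^2 - 19*q - 20)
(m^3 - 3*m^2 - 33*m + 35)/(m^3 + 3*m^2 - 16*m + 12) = (m^2 - 2*m - 35)/(m^2 + 4*m - 12)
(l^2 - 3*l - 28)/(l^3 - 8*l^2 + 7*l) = (l + 4)/(l*(l - 1))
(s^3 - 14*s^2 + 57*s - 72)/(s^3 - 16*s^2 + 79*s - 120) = (s - 3)/(s - 5)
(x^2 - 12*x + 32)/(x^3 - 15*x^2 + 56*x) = (x - 4)/(x*(x - 7))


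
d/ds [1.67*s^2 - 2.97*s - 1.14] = 3.34*s - 2.97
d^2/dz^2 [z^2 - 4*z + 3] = 2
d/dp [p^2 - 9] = 2*p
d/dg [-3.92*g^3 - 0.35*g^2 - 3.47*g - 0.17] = -11.76*g^2 - 0.7*g - 3.47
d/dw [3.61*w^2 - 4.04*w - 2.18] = 7.22*w - 4.04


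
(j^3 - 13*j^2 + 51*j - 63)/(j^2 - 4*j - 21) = (j^2 - 6*j + 9)/(j + 3)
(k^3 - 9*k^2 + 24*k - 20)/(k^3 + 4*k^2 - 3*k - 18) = (k^2 - 7*k + 10)/(k^2 + 6*k + 9)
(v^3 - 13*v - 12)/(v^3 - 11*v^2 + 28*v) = (v^2 + 4*v + 3)/(v*(v - 7))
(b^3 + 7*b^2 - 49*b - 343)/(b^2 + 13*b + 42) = (b^2 - 49)/(b + 6)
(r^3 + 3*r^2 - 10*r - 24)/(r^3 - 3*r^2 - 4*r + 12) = (r + 4)/(r - 2)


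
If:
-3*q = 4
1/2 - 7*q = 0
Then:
No Solution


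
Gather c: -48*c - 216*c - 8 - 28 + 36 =-264*c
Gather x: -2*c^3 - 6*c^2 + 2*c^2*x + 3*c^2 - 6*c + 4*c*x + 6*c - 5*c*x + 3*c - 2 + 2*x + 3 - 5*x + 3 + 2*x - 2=-2*c^3 - 3*c^2 + 3*c + x*(2*c^2 - c - 1) + 2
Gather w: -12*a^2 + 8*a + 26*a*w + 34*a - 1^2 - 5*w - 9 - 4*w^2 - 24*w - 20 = -12*a^2 + 42*a - 4*w^2 + w*(26*a - 29) - 30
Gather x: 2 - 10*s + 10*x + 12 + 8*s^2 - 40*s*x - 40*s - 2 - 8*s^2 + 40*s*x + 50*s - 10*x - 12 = 0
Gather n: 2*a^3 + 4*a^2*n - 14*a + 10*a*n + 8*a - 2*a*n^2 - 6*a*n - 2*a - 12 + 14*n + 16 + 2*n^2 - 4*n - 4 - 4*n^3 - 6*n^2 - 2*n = 2*a^3 - 8*a - 4*n^3 + n^2*(-2*a - 4) + n*(4*a^2 + 4*a + 8)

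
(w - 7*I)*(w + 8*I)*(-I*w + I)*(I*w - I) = w^4 - 2*w^3 + I*w^3 + 57*w^2 - 2*I*w^2 - 112*w + I*w + 56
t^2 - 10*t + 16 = (t - 8)*(t - 2)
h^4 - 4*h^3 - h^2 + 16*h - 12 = (h - 3)*(h - 2)*(h - 1)*(h + 2)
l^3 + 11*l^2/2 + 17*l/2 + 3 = (l + 1/2)*(l + 2)*(l + 3)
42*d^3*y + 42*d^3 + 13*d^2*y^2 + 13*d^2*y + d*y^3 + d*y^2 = (6*d + y)*(7*d + y)*(d*y + d)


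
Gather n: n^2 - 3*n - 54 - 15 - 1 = n^2 - 3*n - 70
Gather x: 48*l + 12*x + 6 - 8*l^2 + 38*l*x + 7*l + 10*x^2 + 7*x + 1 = -8*l^2 + 55*l + 10*x^2 + x*(38*l + 19) + 7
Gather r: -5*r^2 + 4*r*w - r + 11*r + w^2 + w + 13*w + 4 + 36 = -5*r^2 + r*(4*w + 10) + w^2 + 14*w + 40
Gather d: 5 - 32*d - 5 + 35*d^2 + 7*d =35*d^2 - 25*d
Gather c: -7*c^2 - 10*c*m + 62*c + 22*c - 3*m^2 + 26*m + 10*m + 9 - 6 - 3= -7*c^2 + c*(84 - 10*m) - 3*m^2 + 36*m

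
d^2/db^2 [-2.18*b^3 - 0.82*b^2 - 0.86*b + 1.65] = -13.08*b - 1.64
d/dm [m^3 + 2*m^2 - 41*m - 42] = 3*m^2 + 4*m - 41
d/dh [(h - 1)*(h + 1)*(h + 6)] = 3*h^2 + 12*h - 1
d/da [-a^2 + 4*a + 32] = 4 - 2*a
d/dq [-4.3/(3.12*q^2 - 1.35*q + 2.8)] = (26.832*q - 5.805)/(3.12*q^2 - 1.35*q + 2.8)^2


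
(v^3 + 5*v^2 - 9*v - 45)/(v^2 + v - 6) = (v^2 + 2*v - 15)/(v - 2)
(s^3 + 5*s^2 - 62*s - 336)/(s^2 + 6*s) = s - 1 - 56/s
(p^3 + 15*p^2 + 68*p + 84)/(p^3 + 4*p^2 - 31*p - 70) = (p + 6)/(p - 5)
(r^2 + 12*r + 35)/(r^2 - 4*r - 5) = (r^2 + 12*r + 35)/(r^2 - 4*r - 5)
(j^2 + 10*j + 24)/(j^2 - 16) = (j + 6)/(j - 4)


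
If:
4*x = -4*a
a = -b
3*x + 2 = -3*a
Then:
No Solution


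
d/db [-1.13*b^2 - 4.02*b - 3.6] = -2.26*b - 4.02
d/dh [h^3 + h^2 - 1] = h*(3*h + 2)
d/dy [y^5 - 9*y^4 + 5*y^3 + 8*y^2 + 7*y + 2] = 5*y^4 - 36*y^3 + 15*y^2 + 16*y + 7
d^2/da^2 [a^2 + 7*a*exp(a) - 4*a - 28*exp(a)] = 7*a*exp(a) - 14*exp(a) + 2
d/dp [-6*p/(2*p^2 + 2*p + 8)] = 3*(p^2 - 4)/(p^4 + 2*p^3 + 9*p^2 + 8*p + 16)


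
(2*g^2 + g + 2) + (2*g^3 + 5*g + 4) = 2*g^3 + 2*g^2 + 6*g + 6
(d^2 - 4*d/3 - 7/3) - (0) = d^2 - 4*d/3 - 7/3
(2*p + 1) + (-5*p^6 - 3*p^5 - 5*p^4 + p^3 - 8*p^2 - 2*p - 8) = -5*p^6 - 3*p^5 - 5*p^4 + p^3 - 8*p^2 - 7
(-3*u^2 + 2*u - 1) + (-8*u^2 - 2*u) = -11*u^2 - 1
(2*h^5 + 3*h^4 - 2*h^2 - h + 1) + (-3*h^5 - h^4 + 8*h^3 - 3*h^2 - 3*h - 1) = -h^5 + 2*h^4 + 8*h^3 - 5*h^2 - 4*h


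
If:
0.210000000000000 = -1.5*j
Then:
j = -0.14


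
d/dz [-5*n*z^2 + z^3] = z*(-10*n + 3*z)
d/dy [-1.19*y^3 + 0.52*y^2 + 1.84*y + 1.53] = -3.57*y^2 + 1.04*y + 1.84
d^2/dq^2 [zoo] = 0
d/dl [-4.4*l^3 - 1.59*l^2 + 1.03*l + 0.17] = -13.2*l^2 - 3.18*l + 1.03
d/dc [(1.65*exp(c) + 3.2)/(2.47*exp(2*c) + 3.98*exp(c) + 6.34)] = (-(1.65*exp(c) + 3.2)*(4.94*exp(c) + 3.98) + 4.0755*exp(2*c) + 6.567*exp(c) + 10.461)*exp(c)/(2.47*exp(2*c) + 3.98*exp(c) + 6.34)^2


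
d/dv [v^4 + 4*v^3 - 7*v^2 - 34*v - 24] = 4*v^3 + 12*v^2 - 14*v - 34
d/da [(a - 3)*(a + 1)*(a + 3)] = 3*a^2 + 2*a - 9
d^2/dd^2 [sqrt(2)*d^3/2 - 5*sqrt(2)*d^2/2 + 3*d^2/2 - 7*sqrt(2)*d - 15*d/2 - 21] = 3*sqrt(2)*d - 5*sqrt(2) + 3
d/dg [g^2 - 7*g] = 2*g - 7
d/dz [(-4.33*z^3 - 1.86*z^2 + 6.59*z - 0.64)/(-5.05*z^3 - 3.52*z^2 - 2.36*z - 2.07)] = (5.8486*z^4 + 86.9966*z^3 + 44.7797*z^2 + 3.1948*z - 15.1517)/(25.5025*z^6 + 35.552*z^5 + 36.2264*z^4 + 37.5214*z^3 + 20.1424*z^2 + 9.7704*z + 4.2849)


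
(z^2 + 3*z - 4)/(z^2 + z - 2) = (z + 4)/(z + 2)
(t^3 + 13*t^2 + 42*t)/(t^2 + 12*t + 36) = t*(t + 7)/(t + 6)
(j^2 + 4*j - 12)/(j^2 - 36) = (j - 2)/(j - 6)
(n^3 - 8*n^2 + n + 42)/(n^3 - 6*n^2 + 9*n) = (n^2 - 5*n - 14)/(n*(n - 3))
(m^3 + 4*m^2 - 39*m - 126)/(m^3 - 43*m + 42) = (m + 3)/(m - 1)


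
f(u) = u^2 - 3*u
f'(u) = 2*u - 3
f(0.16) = -0.45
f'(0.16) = -2.68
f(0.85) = -1.83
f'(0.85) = -1.30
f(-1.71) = 8.05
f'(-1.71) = -6.42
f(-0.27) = 0.88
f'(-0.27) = -3.54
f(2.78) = -0.61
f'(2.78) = 2.56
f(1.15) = -2.13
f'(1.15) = -0.70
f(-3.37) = 21.47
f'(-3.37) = -9.74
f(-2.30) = 12.19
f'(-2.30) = -7.60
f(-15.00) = 270.00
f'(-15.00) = -33.00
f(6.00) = 18.00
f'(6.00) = 9.00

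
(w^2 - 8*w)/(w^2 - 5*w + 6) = w*(w - 8)/(w^2 - 5*w + 6)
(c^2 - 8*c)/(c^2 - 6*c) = (c - 8)/(c - 6)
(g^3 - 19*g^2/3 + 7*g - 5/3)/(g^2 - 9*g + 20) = (3*g^2 - 4*g + 1)/(3*(g - 4))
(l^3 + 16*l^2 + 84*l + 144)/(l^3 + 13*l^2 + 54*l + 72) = (l + 6)/(l + 3)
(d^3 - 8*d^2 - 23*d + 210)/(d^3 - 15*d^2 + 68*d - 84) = (d + 5)/(d - 2)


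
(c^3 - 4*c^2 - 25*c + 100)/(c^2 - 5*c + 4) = (c^2 - 25)/(c - 1)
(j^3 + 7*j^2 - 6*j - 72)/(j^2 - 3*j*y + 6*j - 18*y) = (-j^2 - j + 12)/(-j + 3*y)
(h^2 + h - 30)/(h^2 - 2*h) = (h^2 + h - 30)/(h*(h - 2))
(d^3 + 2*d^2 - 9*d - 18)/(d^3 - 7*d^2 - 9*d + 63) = (d + 2)/(d - 7)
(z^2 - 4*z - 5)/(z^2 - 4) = (z^2 - 4*z - 5)/(z^2 - 4)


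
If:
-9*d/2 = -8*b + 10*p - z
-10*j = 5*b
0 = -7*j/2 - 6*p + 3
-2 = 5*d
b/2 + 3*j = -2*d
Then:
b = -4/5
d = -2/5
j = 2/5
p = 4/15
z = 109/15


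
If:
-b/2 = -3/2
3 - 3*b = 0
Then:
No Solution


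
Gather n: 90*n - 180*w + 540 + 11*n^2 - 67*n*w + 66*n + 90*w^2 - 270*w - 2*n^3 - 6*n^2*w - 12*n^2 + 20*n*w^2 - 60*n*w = -2*n^3 + n^2*(-6*w - 1) + n*(20*w^2 - 127*w + 156) + 90*w^2 - 450*w + 540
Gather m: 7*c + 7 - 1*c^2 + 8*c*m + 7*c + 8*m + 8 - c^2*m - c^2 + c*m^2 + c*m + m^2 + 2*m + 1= -2*c^2 + 14*c + m^2*(c + 1) + m*(-c^2 + 9*c + 10) + 16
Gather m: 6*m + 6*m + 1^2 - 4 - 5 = 12*m - 8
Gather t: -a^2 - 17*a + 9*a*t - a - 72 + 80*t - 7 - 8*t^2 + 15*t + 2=-a^2 - 18*a - 8*t^2 + t*(9*a + 95) - 77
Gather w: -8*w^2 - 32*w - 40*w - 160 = -8*w^2 - 72*w - 160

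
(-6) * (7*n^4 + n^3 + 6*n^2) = -42*n^4 - 6*n^3 - 36*n^2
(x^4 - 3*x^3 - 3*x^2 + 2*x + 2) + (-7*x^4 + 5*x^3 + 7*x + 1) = -6*x^4 + 2*x^3 - 3*x^2 + 9*x + 3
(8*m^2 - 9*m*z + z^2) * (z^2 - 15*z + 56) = 8*m^2*z^2 - 120*m^2*z + 448*m^2 - 9*m*z^3 + 135*m*z^2 - 504*m*z + z^4 - 15*z^3 + 56*z^2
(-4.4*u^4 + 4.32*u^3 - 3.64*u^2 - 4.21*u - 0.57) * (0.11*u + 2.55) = -0.484*u^5 - 10.7448*u^4 + 10.6156*u^3 - 9.7451*u^2 - 10.7982*u - 1.4535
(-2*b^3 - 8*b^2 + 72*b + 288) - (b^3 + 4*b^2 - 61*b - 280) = -3*b^3 - 12*b^2 + 133*b + 568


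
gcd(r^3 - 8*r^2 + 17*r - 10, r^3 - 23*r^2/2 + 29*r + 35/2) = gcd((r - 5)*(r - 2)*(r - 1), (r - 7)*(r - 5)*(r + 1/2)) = r - 5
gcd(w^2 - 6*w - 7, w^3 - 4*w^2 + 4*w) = 1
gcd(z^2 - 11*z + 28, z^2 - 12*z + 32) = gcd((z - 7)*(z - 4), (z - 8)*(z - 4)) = z - 4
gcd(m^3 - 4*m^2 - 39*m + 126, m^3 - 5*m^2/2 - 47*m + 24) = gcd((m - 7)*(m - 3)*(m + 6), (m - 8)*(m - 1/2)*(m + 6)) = m + 6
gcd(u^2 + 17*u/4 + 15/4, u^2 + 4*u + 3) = u + 3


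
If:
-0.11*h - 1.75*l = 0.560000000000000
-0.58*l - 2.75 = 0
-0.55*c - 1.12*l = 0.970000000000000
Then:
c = 7.89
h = 70.34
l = -4.74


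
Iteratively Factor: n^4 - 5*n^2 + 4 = (n - 1)*(n^3 + n^2 - 4*n - 4) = (n - 1)*(n + 2)*(n^2 - n - 2) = (n - 1)*(n + 1)*(n + 2)*(n - 2)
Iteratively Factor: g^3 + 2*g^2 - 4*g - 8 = (g - 2)*(g^2 + 4*g + 4) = (g - 2)*(g + 2)*(g + 2)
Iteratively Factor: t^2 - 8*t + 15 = (t - 5)*(t - 3)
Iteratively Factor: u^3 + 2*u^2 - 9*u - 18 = (u + 2)*(u^2 - 9) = (u + 2)*(u + 3)*(u - 3)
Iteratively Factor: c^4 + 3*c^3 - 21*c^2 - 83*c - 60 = (c + 4)*(c^3 - c^2 - 17*c - 15) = (c + 3)*(c + 4)*(c^2 - 4*c - 5) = (c + 1)*(c + 3)*(c + 4)*(c - 5)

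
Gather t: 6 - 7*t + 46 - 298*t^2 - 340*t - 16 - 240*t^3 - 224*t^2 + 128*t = -240*t^3 - 522*t^2 - 219*t + 36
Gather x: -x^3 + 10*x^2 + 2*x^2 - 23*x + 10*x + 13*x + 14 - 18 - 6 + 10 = -x^3 + 12*x^2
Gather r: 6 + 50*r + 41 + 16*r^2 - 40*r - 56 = 16*r^2 + 10*r - 9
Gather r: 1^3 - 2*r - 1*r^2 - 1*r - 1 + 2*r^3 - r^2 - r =2*r^3 - 2*r^2 - 4*r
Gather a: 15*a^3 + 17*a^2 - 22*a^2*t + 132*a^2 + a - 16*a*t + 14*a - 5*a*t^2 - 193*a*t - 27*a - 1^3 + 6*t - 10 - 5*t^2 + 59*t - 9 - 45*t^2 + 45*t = 15*a^3 + a^2*(149 - 22*t) + a*(-5*t^2 - 209*t - 12) - 50*t^2 + 110*t - 20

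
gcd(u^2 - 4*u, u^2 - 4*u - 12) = 1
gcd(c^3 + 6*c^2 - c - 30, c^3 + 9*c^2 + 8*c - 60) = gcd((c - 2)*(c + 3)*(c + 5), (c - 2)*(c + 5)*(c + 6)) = c^2 + 3*c - 10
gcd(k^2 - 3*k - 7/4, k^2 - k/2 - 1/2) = k + 1/2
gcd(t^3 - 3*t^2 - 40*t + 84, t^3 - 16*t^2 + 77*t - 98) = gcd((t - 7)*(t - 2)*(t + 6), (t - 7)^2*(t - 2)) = t^2 - 9*t + 14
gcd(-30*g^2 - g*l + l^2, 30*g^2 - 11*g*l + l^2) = 6*g - l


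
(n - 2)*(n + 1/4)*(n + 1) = n^3 - 3*n^2/4 - 9*n/4 - 1/2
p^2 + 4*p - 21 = (p - 3)*(p + 7)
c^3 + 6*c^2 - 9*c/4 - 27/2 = (c - 3/2)*(c + 3/2)*(c + 6)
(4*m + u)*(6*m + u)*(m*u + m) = 24*m^3*u + 24*m^3 + 10*m^2*u^2 + 10*m^2*u + m*u^3 + m*u^2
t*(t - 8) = t^2 - 8*t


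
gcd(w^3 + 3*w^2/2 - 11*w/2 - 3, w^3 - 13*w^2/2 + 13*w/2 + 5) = w^2 - 3*w/2 - 1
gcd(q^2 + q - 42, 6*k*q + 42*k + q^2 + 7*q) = q + 7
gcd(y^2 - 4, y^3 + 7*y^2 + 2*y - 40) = y - 2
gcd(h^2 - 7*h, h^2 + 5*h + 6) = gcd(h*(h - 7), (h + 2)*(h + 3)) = 1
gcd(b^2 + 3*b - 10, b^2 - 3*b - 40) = b + 5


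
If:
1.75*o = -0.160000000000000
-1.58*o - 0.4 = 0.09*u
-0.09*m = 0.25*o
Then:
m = 0.25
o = -0.09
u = -2.84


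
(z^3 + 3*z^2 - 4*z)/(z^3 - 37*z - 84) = z*(z - 1)/(z^2 - 4*z - 21)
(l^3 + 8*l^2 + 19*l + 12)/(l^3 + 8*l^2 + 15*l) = (l^2 + 5*l + 4)/(l*(l + 5))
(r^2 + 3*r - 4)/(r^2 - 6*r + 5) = (r + 4)/(r - 5)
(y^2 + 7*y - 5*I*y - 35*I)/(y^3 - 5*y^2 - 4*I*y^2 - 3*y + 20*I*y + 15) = (y^2 + y*(7 - 5*I) - 35*I)/(y^3 - y^2*(5 + 4*I) + y*(-3 + 20*I) + 15)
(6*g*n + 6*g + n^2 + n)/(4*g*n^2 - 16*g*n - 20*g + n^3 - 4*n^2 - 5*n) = (6*g + n)/(4*g*n - 20*g + n^2 - 5*n)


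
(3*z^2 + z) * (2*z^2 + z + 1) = 6*z^4 + 5*z^3 + 4*z^2 + z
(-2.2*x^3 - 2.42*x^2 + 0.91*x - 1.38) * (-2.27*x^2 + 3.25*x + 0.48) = 4.994*x^5 - 1.6566*x^4 - 10.9867*x^3 + 4.9285*x^2 - 4.0482*x - 0.6624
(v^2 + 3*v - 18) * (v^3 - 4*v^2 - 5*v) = v^5 - v^4 - 35*v^3 + 57*v^2 + 90*v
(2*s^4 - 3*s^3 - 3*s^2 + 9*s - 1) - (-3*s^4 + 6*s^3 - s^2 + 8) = 5*s^4 - 9*s^3 - 2*s^2 + 9*s - 9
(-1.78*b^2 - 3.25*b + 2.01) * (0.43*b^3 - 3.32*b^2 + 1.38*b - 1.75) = -0.7654*b^5 + 4.5121*b^4 + 9.1979*b^3 - 8.0432*b^2 + 8.4613*b - 3.5175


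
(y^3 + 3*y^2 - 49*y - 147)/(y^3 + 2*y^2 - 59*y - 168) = (y - 7)/(y - 8)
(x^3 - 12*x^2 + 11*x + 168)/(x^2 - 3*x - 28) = (x^2 - 5*x - 24)/(x + 4)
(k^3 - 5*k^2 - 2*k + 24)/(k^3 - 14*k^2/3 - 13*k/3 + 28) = 3*(k + 2)/(3*k + 7)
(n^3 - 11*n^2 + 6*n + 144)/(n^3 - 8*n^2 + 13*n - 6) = (n^2 - 5*n - 24)/(n^2 - 2*n + 1)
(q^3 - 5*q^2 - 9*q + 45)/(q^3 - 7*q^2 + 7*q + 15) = (q + 3)/(q + 1)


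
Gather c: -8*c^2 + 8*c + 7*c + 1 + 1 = -8*c^2 + 15*c + 2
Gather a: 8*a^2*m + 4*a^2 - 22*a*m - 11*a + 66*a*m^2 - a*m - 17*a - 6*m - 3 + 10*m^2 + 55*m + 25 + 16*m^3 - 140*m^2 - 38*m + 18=a^2*(8*m + 4) + a*(66*m^2 - 23*m - 28) + 16*m^3 - 130*m^2 + 11*m + 40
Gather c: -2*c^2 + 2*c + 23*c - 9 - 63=-2*c^2 + 25*c - 72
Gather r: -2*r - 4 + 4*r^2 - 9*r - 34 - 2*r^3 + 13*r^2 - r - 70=-2*r^3 + 17*r^2 - 12*r - 108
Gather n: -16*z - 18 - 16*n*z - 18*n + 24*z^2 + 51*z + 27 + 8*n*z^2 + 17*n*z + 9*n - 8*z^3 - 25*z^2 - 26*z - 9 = n*(8*z^2 + z - 9) - 8*z^3 - z^2 + 9*z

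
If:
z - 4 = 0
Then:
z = 4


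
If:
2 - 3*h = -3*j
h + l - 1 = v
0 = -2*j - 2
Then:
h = -1/3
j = -1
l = v + 4/3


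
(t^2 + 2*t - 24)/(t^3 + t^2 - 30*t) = (t - 4)/(t*(t - 5))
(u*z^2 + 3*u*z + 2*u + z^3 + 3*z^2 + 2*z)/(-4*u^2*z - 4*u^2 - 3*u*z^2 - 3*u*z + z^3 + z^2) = (z + 2)/(-4*u + z)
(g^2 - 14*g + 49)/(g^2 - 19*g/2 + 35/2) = 2*(g - 7)/(2*g - 5)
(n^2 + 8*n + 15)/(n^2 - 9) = (n + 5)/(n - 3)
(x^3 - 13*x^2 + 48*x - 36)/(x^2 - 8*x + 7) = (x^2 - 12*x + 36)/(x - 7)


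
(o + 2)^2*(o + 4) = o^3 + 8*o^2 + 20*o + 16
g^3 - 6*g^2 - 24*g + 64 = (g - 8)*(g - 2)*(g + 4)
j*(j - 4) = j^2 - 4*j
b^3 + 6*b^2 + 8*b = b*(b + 2)*(b + 4)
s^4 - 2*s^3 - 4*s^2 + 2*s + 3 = (s - 3)*(s - 1)*(s + 1)^2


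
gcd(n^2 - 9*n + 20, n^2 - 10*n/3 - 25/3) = n - 5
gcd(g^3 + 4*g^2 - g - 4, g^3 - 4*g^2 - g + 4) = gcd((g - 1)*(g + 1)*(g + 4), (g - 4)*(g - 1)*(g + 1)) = g^2 - 1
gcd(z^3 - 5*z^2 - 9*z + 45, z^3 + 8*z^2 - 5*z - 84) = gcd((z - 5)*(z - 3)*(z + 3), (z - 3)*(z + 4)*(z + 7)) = z - 3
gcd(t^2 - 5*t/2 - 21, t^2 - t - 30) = t - 6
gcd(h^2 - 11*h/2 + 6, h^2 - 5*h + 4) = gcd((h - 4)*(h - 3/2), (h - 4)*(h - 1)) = h - 4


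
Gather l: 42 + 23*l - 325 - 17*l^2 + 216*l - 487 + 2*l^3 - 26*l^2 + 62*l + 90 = 2*l^3 - 43*l^2 + 301*l - 680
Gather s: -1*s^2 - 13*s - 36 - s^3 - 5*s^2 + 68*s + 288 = -s^3 - 6*s^2 + 55*s + 252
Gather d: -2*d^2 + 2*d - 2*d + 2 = 2 - 2*d^2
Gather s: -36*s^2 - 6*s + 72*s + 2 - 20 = -36*s^2 + 66*s - 18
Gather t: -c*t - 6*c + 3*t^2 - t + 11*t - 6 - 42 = -6*c + 3*t^2 + t*(10 - c) - 48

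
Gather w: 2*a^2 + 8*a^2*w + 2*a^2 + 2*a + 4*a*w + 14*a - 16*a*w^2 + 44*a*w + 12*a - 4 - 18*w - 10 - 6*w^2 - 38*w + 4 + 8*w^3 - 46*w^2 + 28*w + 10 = 4*a^2 + 28*a + 8*w^3 + w^2*(-16*a - 52) + w*(8*a^2 + 48*a - 28)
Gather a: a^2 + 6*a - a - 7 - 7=a^2 + 5*a - 14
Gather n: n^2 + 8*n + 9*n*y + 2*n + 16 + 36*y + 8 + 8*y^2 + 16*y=n^2 + n*(9*y + 10) + 8*y^2 + 52*y + 24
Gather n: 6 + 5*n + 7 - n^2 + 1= -n^2 + 5*n + 14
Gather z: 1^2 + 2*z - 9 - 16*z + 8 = -14*z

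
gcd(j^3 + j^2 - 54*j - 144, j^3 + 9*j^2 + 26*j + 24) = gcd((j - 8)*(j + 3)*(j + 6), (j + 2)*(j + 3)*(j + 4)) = j + 3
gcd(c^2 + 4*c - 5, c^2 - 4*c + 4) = 1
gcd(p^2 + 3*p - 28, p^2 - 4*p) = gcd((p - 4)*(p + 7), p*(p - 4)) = p - 4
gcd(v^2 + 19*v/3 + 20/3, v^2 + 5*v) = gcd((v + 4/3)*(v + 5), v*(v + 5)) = v + 5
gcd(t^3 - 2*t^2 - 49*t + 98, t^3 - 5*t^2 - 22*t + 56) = t^2 - 9*t + 14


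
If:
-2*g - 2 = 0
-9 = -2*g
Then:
No Solution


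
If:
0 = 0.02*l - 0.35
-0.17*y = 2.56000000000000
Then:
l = 17.50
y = -15.06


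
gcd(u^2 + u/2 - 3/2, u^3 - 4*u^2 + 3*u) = u - 1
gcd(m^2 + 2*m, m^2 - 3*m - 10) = m + 2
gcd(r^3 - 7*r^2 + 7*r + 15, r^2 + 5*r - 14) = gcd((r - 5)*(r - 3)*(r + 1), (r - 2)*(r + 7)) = 1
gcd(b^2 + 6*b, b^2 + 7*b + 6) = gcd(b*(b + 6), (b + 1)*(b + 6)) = b + 6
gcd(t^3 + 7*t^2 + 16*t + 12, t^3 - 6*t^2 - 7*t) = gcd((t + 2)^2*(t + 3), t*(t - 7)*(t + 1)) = 1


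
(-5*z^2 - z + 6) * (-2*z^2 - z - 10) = 10*z^4 + 7*z^3 + 39*z^2 + 4*z - 60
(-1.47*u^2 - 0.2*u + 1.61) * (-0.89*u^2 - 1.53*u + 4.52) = 1.3083*u^4 + 2.4271*u^3 - 7.7713*u^2 - 3.3673*u + 7.2772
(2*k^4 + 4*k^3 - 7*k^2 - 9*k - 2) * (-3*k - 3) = -6*k^5 - 18*k^4 + 9*k^3 + 48*k^2 + 33*k + 6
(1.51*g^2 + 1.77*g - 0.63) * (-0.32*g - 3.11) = -0.4832*g^3 - 5.2625*g^2 - 5.3031*g + 1.9593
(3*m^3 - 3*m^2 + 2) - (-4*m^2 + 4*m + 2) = 3*m^3 + m^2 - 4*m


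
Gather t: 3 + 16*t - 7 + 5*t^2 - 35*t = 5*t^2 - 19*t - 4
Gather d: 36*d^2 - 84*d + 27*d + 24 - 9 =36*d^2 - 57*d + 15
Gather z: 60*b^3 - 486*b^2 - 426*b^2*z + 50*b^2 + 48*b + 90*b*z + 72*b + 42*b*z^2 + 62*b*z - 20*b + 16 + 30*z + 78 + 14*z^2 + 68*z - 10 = 60*b^3 - 436*b^2 + 100*b + z^2*(42*b + 14) + z*(-426*b^2 + 152*b + 98) + 84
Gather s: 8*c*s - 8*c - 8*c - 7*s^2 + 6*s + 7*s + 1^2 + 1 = -16*c - 7*s^2 + s*(8*c + 13) + 2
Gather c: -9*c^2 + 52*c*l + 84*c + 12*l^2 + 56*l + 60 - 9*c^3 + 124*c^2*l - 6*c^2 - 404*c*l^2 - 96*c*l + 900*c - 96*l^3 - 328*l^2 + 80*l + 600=-9*c^3 + c^2*(124*l - 15) + c*(-404*l^2 - 44*l + 984) - 96*l^3 - 316*l^2 + 136*l + 660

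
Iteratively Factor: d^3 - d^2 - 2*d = (d + 1)*(d^2 - 2*d) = d*(d + 1)*(d - 2)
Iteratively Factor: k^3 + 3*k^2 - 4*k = (k + 4)*(k^2 - k) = (k - 1)*(k + 4)*(k)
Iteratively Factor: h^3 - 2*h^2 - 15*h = (h + 3)*(h^2 - 5*h) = h*(h + 3)*(h - 5)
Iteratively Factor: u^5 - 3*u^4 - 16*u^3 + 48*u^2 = (u)*(u^4 - 3*u^3 - 16*u^2 + 48*u) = u^2*(u^3 - 3*u^2 - 16*u + 48) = u^2*(u - 4)*(u^2 + u - 12) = u^2*(u - 4)*(u - 3)*(u + 4)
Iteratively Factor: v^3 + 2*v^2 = (v + 2)*(v^2) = v*(v + 2)*(v)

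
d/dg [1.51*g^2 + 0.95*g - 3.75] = 3.02*g + 0.95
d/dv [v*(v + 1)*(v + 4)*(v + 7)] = 4*v^3 + 36*v^2 + 78*v + 28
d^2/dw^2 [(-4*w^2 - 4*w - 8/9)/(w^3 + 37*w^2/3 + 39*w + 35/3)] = 8*(-3*w^3 - 6*w^2 + 243*w + 1042)/(3*(w^6 + 36*w^5 + 537*w^4 + 4248*w^3 + 18795*w^2 + 44100*w + 42875))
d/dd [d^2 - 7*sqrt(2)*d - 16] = 2*d - 7*sqrt(2)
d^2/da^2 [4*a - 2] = 0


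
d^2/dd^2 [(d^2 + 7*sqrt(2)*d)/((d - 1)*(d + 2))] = 2*(-d^3 + 7*sqrt(2)*d^3 + 6*d^2 + 42*sqrt(2)*d + 4 + 14*sqrt(2))/(d^6 + 3*d^5 - 3*d^4 - 11*d^3 + 6*d^2 + 12*d - 8)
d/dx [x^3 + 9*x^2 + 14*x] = 3*x^2 + 18*x + 14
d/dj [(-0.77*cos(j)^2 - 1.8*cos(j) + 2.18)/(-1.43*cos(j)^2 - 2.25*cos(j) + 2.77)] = (0.8415*cos(j)^2 - 1.969*cos(j) + 0.0809999999999995)*sin(j)/(2.0449*cos(j)^4 + 6.435*cos(j)^3 - 2.8597*cos(j)^2 - 12.465*cos(j) + 7.6729)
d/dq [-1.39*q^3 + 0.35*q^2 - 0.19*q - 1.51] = -4.17*q^2 + 0.7*q - 0.19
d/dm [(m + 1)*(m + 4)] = 2*m + 5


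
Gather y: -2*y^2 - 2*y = -2*y^2 - 2*y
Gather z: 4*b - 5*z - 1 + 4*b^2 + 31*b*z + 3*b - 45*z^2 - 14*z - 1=4*b^2 + 7*b - 45*z^2 + z*(31*b - 19) - 2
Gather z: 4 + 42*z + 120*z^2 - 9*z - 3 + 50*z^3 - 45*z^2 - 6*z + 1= 50*z^3 + 75*z^2 + 27*z + 2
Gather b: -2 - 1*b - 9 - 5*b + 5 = -6*b - 6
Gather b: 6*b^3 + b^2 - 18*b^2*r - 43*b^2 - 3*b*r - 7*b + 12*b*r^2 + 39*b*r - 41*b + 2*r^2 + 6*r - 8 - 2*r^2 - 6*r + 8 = 6*b^3 + b^2*(-18*r - 42) + b*(12*r^2 + 36*r - 48)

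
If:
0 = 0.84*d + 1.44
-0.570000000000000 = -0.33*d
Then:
No Solution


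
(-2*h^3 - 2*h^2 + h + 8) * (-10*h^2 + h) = 20*h^5 + 18*h^4 - 12*h^3 - 79*h^2 + 8*h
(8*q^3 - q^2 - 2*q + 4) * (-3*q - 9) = -24*q^4 - 69*q^3 + 15*q^2 + 6*q - 36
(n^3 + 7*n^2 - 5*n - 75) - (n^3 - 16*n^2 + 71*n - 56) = 23*n^2 - 76*n - 19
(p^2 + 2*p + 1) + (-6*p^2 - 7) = -5*p^2 + 2*p - 6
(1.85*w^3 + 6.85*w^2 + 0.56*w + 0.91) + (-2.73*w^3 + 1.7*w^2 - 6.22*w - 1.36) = -0.88*w^3 + 8.55*w^2 - 5.66*w - 0.45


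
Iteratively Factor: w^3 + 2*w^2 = (w + 2)*(w^2) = w*(w + 2)*(w)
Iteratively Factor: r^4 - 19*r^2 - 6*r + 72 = (r + 3)*(r^3 - 3*r^2 - 10*r + 24) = (r - 2)*(r + 3)*(r^2 - r - 12) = (r - 4)*(r - 2)*(r + 3)*(r + 3)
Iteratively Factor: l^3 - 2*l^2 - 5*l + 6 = (l - 3)*(l^2 + l - 2) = (l - 3)*(l - 1)*(l + 2)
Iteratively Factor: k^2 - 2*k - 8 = (k - 4)*(k + 2)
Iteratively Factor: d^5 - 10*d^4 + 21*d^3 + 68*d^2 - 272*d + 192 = (d + 3)*(d^4 - 13*d^3 + 60*d^2 - 112*d + 64) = (d - 1)*(d + 3)*(d^3 - 12*d^2 + 48*d - 64) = (d - 4)*(d - 1)*(d + 3)*(d^2 - 8*d + 16) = (d - 4)^2*(d - 1)*(d + 3)*(d - 4)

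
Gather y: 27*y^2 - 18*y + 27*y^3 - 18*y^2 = 27*y^3 + 9*y^2 - 18*y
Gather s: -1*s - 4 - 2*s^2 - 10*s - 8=-2*s^2 - 11*s - 12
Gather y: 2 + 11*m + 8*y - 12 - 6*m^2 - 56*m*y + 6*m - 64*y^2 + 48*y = -6*m^2 + 17*m - 64*y^2 + y*(56 - 56*m) - 10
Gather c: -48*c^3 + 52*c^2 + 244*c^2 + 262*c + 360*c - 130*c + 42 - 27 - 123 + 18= -48*c^3 + 296*c^2 + 492*c - 90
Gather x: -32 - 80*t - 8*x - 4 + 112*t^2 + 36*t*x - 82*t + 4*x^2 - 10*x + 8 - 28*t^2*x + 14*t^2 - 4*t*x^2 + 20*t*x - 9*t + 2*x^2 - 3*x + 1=126*t^2 - 171*t + x^2*(6 - 4*t) + x*(-28*t^2 + 56*t - 21) - 27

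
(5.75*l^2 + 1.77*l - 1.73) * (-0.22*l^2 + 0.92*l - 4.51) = -1.265*l^4 + 4.9006*l^3 - 23.9235*l^2 - 9.5743*l + 7.8023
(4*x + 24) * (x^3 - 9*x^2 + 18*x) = 4*x^4 - 12*x^3 - 144*x^2 + 432*x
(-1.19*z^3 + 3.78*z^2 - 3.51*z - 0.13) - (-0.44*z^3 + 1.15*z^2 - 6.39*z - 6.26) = -0.75*z^3 + 2.63*z^2 + 2.88*z + 6.13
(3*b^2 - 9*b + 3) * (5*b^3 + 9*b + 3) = 15*b^5 - 45*b^4 + 42*b^3 - 72*b^2 + 9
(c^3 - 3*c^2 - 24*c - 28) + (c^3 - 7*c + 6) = 2*c^3 - 3*c^2 - 31*c - 22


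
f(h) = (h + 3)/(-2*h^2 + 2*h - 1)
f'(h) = (h + 3)*(4*h - 2)/(-2*h^2 + 2*h - 1)^2 + 1/(-2*h^2 + 2*h - 1) = (2*h^2 + 12*h - 7)/(4*h^4 - 8*h^3 + 8*h^2 - 4*h + 1)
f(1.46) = -1.90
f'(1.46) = 2.69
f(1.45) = -1.93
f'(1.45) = 2.75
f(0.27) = -5.40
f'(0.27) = -9.85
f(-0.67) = -0.72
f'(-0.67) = -1.35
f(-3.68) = 0.02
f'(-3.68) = -0.02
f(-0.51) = -0.98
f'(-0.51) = -1.95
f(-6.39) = 0.04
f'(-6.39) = -0.00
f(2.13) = -0.88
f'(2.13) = 0.82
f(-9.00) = 0.03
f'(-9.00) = 0.00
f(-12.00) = 0.03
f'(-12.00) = 0.00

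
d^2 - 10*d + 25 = (d - 5)^2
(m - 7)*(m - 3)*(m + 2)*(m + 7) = m^4 - m^3 - 55*m^2 + 49*m + 294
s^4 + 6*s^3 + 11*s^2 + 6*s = s*(s + 1)*(s + 2)*(s + 3)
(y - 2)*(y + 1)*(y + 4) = y^3 + 3*y^2 - 6*y - 8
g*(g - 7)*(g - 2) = g^3 - 9*g^2 + 14*g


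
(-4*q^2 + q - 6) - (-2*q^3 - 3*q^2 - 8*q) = 2*q^3 - q^2 + 9*q - 6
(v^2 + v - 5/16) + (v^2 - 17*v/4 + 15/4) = 2*v^2 - 13*v/4 + 55/16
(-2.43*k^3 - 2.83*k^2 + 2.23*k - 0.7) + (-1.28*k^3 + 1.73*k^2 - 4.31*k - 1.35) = -3.71*k^3 - 1.1*k^2 - 2.08*k - 2.05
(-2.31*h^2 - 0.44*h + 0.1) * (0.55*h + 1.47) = -1.2705*h^3 - 3.6377*h^2 - 0.5918*h + 0.147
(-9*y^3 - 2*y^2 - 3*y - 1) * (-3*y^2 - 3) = 27*y^5 + 6*y^4 + 36*y^3 + 9*y^2 + 9*y + 3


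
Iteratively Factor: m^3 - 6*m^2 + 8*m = (m - 2)*(m^2 - 4*m) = m*(m - 2)*(m - 4)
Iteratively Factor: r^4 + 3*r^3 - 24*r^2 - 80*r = (r)*(r^3 + 3*r^2 - 24*r - 80) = r*(r + 4)*(r^2 - r - 20) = r*(r + 4)^2*(r - 5)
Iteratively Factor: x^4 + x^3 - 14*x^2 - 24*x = (x)*(x^3 + x^2 - 14*x - 24) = x*(x - 4)*(x^2 + 5*x + 6) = x*(x - 4)*(x + 2)*(x + 3)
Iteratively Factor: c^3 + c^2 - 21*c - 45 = (c + 3)*(c^2 - 2*c - 15) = (c - 5)*(c + 3)*(c + 3)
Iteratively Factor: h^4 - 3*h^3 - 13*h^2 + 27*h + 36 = (h + 1)*(h^3 - 4*h^2 - 9*h + 36) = (h - 3)*(h + 1)*(h^2 - h - 12) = (h - 3)*(h + 1)*(h + 3)*(h - 4)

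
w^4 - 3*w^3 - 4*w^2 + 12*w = w*(w - 3)*(w - 2)*(w + 2)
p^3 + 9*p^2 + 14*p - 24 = (p - 1)*(p + 4)*(p + 6)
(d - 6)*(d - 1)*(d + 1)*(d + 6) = d^4 - 37*d^2 + 36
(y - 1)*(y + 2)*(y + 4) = y^3 + 5*y^2 + 2*y - 8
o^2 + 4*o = o*(o + 4)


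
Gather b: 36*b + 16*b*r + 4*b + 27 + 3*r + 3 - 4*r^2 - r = b*(16*r + 40) - 4*r^2 + 2*r + 30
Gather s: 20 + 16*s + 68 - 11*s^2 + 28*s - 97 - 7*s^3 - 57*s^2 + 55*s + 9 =-7*s^3 - 68*s^2 + 99*s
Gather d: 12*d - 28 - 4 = 12*d - 32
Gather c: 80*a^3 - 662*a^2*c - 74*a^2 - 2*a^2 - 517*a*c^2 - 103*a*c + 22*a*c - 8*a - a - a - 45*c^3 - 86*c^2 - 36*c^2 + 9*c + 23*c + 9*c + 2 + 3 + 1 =80*a^3 - 76*a^2 - 10*a - 45*c^3 + c^2*(-517*a - 122) + c*(-662*a^2 - 81*a + 41) + 6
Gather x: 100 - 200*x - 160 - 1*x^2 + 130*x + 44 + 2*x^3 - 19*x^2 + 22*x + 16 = 2*x^3 - 20*x^2 - 48*x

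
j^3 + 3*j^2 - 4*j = j*(j - 1)*(j + 4)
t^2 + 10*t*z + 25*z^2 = (t + 5*z)^2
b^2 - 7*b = b*(b - 7)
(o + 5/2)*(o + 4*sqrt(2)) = o^2 + 5*o/2 + 4*sqrt(2)*o + 10*sqrt(2)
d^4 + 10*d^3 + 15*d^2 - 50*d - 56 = (d - 2)*(d + 1)*(d + 4)*(d + 7)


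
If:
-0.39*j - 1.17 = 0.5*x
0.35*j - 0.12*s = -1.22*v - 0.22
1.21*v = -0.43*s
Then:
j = -1.28205128205128*x - 3.0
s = -0.810613194907014*x - 1.499402806808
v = 0.288069151909104*x + 0.532845625559869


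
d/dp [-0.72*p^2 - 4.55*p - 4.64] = -1.44*p - 4.55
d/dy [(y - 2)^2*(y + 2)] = (y - 2)*(3*y + 2)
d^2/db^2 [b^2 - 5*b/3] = 2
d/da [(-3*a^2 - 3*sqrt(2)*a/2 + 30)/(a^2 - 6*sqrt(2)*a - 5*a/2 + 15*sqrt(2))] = 6*(5*a^2 + 13*sqrt(2)*a^2 - 60*sqrt(2)*a - 40*a + 20 + 120*sqrt(2))/(4*a^4 - 48*sqrt(2)*a^3 - 20*a^3 + 313*a^2 + 240*sqrt(2)*a^2 - 1440*a - 300*sqrt(2)*a + 1800)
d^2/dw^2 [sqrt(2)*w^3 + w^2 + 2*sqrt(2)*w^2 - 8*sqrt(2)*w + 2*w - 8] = 6*sqrt(2)*w + 2 + 4*sqrt(2)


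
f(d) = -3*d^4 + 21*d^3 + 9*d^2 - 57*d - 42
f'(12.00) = -11505.00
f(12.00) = -25350.00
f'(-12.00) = 29535.00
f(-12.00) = -96558.00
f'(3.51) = 263.42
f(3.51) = 321.57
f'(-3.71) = 1356.14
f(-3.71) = -1347.37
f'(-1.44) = 83.55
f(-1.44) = -16.86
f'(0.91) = 2.51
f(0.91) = -72.65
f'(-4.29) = 1972.68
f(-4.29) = -2305.99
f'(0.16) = -52.56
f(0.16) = -50.81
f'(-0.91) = -12.17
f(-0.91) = -0.56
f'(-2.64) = 555.36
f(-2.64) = -360.91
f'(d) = -12*d^3 + 63*d^2 + 18*d - 57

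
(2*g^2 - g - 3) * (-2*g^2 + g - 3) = -4*g^4 + 4*g^3 - g^2 + 9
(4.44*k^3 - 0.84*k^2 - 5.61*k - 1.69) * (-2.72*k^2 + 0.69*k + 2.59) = -12.0768*k^5 + 5.3484*k^4 + 26.1792*k^3 - 1.4497*k^2 - 15.696*k - 4.3771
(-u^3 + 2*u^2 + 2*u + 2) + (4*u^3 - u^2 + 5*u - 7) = 3*u^3 + u^2 + 7*u - 5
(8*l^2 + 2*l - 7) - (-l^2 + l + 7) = 9*l^2 + l - 14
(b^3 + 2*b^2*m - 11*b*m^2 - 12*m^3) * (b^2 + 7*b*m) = b^5 + 9*b^4*m + 3*b^3*m^2 - 89*b^2*m^3 - 84*b*m^4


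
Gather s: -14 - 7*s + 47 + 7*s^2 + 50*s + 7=7*s^2 + 43*s + 40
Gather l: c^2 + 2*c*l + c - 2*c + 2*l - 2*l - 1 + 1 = c^2 + 2*c*l - c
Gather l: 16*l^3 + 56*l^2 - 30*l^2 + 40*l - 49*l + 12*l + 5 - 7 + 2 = 16*l^3 + 26*l^2 + 3*l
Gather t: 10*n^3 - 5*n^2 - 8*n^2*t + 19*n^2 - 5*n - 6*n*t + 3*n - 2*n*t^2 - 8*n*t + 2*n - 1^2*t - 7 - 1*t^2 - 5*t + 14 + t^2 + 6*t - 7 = 10*n^3 + 14*n^2 - 2*n*t^2 + t*(-8*n^2 - 14*n)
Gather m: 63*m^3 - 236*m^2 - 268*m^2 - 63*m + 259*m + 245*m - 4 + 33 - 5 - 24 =63*m^3 - 504*m^2 + 441*m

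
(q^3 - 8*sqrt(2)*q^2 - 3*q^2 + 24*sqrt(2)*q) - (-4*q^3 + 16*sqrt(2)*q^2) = 5*q^3 - 24*sqrt(2)*q^2 - 3*q^2 + 24*sqrt(2)*q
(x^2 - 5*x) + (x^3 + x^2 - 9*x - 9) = x^3 + 2*x^2 - 14*x - 9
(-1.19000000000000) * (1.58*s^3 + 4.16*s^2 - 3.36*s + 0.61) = -1.8802*s^3 - 4.9504*s^2 + 3.9984*s - 0.7259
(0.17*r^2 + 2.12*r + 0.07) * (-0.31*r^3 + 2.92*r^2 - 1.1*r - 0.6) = -0.0527*r^5 - 0.1608*r^4 + 5.9817*r^3 - 2.2296*r^2 - 1.349*r - 0.042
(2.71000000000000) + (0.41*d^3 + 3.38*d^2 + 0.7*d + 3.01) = 0.41*d^3 + 3.38*d^2 + 0.7*d + 5.72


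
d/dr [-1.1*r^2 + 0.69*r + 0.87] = 0.69 - 2.2*r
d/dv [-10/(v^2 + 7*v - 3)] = 10*(2*v + 7)/(v^2 + 7*v - 3)^2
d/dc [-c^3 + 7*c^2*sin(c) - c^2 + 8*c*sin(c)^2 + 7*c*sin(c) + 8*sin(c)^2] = 7*c^2*cos(c) - 3*c^2 + 14*c*sin(c) + 8*c*sin(2*c) + 7*c*cos(c) - 2*c + 8*sin(c)^2 + 7*sin(c) + 8*sin(2*c)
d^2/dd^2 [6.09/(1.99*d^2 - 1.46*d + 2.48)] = (-48.234018*d^2 + 35.387772*d + 6.09*(3.98*d - 1.46)*(7.96*d - 2.92) - 60.110736)/(1.99*d^2 - 1.46*d + 2.48)^3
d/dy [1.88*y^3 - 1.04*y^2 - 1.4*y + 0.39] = 5.64*y^2 - 2.08*y - 1.4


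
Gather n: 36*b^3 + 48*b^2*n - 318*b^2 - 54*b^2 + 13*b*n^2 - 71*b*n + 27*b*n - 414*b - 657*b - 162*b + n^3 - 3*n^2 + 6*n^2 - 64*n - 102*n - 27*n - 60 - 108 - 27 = 36*b^3 - 372*b^2 - 1233*b + n^3 + n^2*(13*b + 3) + n*(48*b^2 - 44*b - 193) - 195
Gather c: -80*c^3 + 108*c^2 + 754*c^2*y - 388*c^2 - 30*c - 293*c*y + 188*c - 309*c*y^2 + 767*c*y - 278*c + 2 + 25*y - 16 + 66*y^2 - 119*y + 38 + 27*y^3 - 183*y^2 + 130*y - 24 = -80*c^3 + c^2*(754*y - 280) + c*(-309*y^2 + 474*y - 120) + 27*y^3 - 117*y^2 + 36*y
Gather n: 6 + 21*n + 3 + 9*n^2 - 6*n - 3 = 9*n^2 + 15*n + 6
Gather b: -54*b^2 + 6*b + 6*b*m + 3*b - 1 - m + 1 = -54*b^2 + b*(6*m + 9) - m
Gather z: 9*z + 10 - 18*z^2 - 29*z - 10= -18*z^2 - 20*z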